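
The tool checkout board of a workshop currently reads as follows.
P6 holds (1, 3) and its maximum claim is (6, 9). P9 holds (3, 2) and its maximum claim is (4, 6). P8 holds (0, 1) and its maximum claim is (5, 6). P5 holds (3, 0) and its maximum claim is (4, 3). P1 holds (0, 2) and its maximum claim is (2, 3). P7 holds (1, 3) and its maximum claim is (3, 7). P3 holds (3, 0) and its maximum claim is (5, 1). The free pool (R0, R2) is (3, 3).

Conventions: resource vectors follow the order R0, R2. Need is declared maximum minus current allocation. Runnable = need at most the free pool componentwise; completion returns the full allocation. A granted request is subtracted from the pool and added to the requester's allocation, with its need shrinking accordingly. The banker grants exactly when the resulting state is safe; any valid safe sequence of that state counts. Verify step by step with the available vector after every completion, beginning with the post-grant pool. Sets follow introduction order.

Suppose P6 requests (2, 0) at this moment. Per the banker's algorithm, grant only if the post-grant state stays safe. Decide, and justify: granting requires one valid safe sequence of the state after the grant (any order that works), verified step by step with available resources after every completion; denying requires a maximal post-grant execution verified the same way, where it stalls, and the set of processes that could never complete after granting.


GRANT. The post-grant state is safe; one safe sequence: P5, P1, P9, P8, P7, P6, P3.
Key observation: after the grant the pool drops to (1, 3), which still lets P5 finish first and unwind the rest.
Verifying the post-grant state step by step:
  pool = (1, 3)
  P5 needs (1, 3) <= (1, 3) -> finishes; pool += (3, 0) = (4, 3)
  P1 needs (2, 1) <= (4, 3) -> finishes; pool += (0, 2) = (4, 5)
  P9 needs (1, 4) <= (4, 5) -> finishes; pool += (3, 2) = (7, 7)
  P8 needs (5, 5) <= (7, 7) -> finishes; pool += (0, 1) = (7, 8)
  P7 needs (2, 4) <= (7, 8) -> finishes; pool += (1, 3) = (8, 11)
  P6 needs (3, 6) <= (8, 11) -> finishes; pool += (3, 3) = (11, 14)
  P3 needs (2, 1) <= (11, 14) -> finishes; pool += (3, 0) = (14, 14)


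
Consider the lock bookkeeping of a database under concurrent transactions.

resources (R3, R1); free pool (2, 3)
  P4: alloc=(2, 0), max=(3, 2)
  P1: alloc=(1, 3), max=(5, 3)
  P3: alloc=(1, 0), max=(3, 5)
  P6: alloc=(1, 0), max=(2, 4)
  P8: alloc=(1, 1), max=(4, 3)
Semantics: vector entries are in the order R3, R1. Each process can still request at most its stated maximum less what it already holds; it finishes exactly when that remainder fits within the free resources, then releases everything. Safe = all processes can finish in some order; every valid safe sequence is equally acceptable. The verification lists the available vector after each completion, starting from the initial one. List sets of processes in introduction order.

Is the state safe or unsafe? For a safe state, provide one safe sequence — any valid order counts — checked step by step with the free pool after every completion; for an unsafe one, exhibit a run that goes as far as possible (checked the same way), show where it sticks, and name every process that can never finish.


SAFE. One safe sequence: P4, P1, P3, P8, P6.
Key observation: at P1 the run first touches a limit — (4, 0) against (4, 3), exact on a resource it actually requests.
Step-by-step check:
  pool = (2, 3)
  P4: need (1, 2) fits (2, 3); releases (2, 0), pool now (4, 3)
  P1: need (4, 0) fits (4, 3); releases (1, 3), pool now (5, 6)
  P3: need (2, 5) fits (5, 6); releases (1, 0), pool now (6, 6)
  P8: need (3, 2) fits (6, 6); releases (1, 1), pool now (7, 7)
  P6: need (1, 4) fits (7, 7); releases (1, 0), pool now (8, 7)


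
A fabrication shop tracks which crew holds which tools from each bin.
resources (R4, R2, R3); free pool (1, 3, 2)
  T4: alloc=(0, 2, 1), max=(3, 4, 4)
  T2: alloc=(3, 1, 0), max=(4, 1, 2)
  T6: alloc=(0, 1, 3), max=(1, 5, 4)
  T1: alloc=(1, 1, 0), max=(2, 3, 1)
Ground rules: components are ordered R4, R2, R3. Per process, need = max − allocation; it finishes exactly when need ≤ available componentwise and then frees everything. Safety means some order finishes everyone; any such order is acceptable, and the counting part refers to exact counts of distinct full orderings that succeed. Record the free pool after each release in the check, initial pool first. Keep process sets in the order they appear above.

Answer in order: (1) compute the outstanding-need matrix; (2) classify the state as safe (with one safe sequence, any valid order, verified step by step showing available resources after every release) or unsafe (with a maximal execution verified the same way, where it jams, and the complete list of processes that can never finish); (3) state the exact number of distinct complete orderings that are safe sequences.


(1) Need matrix, components ordered R4, R2, R3:
  T4: (3, 2, 3)
  T2: (1, 0, 2)
  T6: (1, 4, 1)
  T1: (1, 2, 1)
(2) The state is SAFE; one workable sequence: T1, T6, T2, T4.
Key observation: at T1 the run first touches a limit — (1, 2, 1) against (1, 3, 2), exact on a resource it actually requests.
Step-by-step check:
  pool = (1, 3, 2)
  T1 needs (1, 2, 1) <= (1, 3, 2) -> finishes; pool += (1, 1, 0) = (2, 4, 2)
  T6 needs (1, 4, 1) <= (2, 4, 2) -> finishes; pool += (0, 1, 3) = (2, 5, 5)
  T2 needs (1, 0, 2) <= (2, 5, 5) -> finishes; pool += (3, 1, 0) = (5, 6, 5)
  T4 needs (3, 2, 3) <= (5, 6, 5) -> finishes; pool += (0, 2, 1) = (5, 8, 6)
(3) The exact count: 5 of the possible complete orderings are safe sequences.


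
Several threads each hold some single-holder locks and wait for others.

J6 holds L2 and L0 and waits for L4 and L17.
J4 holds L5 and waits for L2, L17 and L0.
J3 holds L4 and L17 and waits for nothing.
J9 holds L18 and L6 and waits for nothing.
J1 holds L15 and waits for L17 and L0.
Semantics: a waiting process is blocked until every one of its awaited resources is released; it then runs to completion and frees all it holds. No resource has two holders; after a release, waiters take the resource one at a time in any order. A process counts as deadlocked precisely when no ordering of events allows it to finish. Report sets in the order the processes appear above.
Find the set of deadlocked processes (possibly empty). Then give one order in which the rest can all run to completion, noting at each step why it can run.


The deadlocked set is empty.
Key observation: every chain of waits terminates; starting from the processes that wait on nothing, all the rest unlock in turn.
A valid finishing order for the others: J9, J3, J6, J4, J1.
Verifying each step:
  J9: no waits; runs immediately, freeing L18 and L6
  J3: no waits; runs immediately, freeing L4 and L17
  J6 waits on L4 and L17 — all released -> runs and releases L2 and L0
  J4 waits on L2, L17 and L0 — all released -> runs and releases L5
  J1 waits on L17 and L0 — all released -> runs and releases L15


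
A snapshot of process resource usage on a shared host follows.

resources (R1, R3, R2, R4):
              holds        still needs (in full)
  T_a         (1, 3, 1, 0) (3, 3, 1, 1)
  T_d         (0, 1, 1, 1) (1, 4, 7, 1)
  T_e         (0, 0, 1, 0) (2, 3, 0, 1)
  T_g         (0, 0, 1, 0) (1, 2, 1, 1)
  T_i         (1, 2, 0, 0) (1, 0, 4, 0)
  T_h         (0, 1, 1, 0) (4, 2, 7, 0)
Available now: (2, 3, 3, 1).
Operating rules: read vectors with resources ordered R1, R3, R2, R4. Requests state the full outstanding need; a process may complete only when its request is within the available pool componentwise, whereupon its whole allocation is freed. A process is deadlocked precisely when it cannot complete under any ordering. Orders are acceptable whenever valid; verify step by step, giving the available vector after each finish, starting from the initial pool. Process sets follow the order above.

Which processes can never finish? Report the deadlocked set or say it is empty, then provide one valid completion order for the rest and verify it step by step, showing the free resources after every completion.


The deadlocked set is T_d and T_h.
Key observation: even finishing T_g, T_e, T_i, T_a leaves just (4, 8, 6, 1) free — too little R2 for any of the remaining processes.
A valid finishing order for the others: T_g, T_e, T_i, T_a. Step-by-step check:
  pool = (2, 3, 3, 1)
  T_g needs (1, 2, 1, 1) <= (2, 3, 3, 1) -> finishes; pool += (0, 0, 1, 0) = (2, 3, 4, 1)
  T_e needs (2, 3, 0, 1) <= (2, 3, 4, 1) -> finishes; pool += (0, 0, 1, 0) = (2, 3, 5, 1)
  T_i needs (1, 0, 4, 0) <= (2, 3, 5, 1) -> finishes; pool += (1, 2, 0, 0) = (3, 5, 5, 1)
  T_a needs (3, 3, 1, 1) <= (3, 5, 5, 1) -> finishes; pool += (1, 3, 1, 0) = (4, 8, 6, 1)
None of the blocked processes ever fits:
  T_d still needs (1, 4, 7, 1) but only (4, 8, 6, 1) is free — short on R2
  T_h still needs (4, 2, 7, 0) but only (4, 8, 6, 1) is free — short on R2


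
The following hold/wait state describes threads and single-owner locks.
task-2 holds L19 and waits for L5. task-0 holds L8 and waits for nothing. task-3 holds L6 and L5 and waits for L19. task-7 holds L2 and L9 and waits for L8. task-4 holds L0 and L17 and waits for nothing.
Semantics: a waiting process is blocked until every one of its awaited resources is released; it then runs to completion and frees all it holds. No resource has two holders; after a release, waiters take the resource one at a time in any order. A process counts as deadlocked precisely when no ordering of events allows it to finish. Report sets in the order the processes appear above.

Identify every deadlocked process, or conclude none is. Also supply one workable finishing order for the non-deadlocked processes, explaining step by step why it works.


The deadlocked set is task-2 and task-3.
Key observation: nobody on the ring task-2 -> task-3 -> task-2 can start until another member finishes, which never happens; no other process is dragged down with it.
A valid finishing order for the others: task-0, task-4, task-7.
Step-by-step check:
  task-0 waits on nothing -> runs at once and releases L8
  task-4 waits on nothing -> runs at once and releases L0 and L17
  task-7: everything it awaited (L8) is free; runs, freeing L2 and L9


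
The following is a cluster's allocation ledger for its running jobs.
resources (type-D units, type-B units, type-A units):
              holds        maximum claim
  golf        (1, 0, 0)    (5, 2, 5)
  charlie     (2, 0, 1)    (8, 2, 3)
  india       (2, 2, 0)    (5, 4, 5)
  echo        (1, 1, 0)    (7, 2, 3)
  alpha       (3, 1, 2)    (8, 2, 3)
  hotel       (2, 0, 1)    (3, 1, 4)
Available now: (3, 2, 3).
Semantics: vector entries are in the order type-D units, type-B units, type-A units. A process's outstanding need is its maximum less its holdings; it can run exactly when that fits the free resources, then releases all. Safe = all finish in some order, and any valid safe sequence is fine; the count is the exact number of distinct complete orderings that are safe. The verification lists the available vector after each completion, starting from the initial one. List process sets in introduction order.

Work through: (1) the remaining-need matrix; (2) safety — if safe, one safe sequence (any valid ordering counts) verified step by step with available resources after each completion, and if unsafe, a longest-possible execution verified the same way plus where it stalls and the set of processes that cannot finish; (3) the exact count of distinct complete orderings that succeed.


(1) Remaining need (order type-D units, type-B units, type-A units):
  golf: (4, 2, 5)
  charlie: (6, 2, 2)
  india: (3, 2, 5)
  echo: (6, 1, 3)
  alpha: (5, 1, 1)
  hotel: (1, 1, 3)
(2) SAFE. One safe sequence: hotel, alpha, golf, echo, india, charlie.
Key observation: reading the order forward, hotel is the first process whose need (1, 1, 3) meets the free pool (3, 2, 3) exactly on a resource it requests.
Walking it through:
  pool = (3, 2, 3)
  hotel needs (1, 1, 3) <= (3, 2, 3) -> finishes; pool += (2, 0, 1) = (5, 2, 4)
  alpha needs (5, 1, 1) <= (5, 2, 4) -> finishes; pool += (3, 1, 2) = (8, 3, 6)
  golf needs (4, 2, 5) <= (8, 3, 6) -> finishes; pool += (1, 0, 0) = (9, 3, 6)
  echo needs (6, 1, 3) <= (9, 3, 6) -> finishes; pool += (1, 1, 0) = (10, 4, 6)
  india needs (3, 2, 5) <= (10, 4, 6) -> finishes; pool += (2, 2, 0) = (12, 6, 6)
  charlie needs (6, 2, 2) <= (12, 6, 6) -> finishes; pool += (2, 0, 1) = (14, 6, 7)
(3) Precisely 24 of the possible complete orderings are safe sequences.


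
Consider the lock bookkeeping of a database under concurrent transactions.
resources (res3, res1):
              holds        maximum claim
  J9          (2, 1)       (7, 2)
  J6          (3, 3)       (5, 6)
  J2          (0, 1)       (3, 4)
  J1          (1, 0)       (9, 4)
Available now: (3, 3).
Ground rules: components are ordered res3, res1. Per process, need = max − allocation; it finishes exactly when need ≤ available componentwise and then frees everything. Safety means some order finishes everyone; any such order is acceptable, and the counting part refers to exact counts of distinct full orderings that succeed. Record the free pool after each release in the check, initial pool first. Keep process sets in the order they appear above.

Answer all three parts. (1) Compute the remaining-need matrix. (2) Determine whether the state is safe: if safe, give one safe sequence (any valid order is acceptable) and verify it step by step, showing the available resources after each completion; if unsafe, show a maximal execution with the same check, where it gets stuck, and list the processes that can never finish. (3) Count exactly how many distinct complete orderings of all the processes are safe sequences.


(1) Outstanding need per process (order res3, res1):
  J9: (5, 1)
  J6: (2, 3)
  J2: (3, 3)
  J1: (8, 4)
(2) SAFE — a valid safe sequence is J2, J6, J9, J1.
Key observation: the first exact fit in this order is J2 — it needs (3, 3) with (3, 3) free, meeting a requested resource to the last unit.
Step-by-step check:
  pool = (3, 3)
  run J2 (needs (3, 3), free (3, 3)); after release of (0, 1) the pool is (3, 4)
  run J6 (needs (2, 3), free (3, 4)); after release of (3, 3) the pool is (6, 7)
  run J9 (needs (5, 1), free (6, 7)); after release of (2, 1) the pool is (8, 8)
  run J1 (needs (8, 4), free (8, 8)); after release of (1, 0) the pool is (9, 8)
(3) The exact count: 4 of the possible complete orderings are safe sequences.


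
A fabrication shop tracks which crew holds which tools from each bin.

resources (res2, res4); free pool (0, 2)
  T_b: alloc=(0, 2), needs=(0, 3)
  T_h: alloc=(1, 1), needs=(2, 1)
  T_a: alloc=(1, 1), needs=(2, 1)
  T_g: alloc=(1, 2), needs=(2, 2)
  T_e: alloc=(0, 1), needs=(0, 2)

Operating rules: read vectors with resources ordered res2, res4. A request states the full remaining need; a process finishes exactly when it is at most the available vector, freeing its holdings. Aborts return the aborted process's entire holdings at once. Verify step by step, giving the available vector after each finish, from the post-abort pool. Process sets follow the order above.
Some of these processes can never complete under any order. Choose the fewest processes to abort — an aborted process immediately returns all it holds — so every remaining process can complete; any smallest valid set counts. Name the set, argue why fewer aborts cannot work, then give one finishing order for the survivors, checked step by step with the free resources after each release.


Abort T_h and T_a.
Key observation: aborting T_h and T_a returns (2, 2), and T_g — hopeless before — runs at step 1 with the returned capacity in the pool.
Why nothing smaller works — every single abort fails: T_b alone leaves T_h blocked (short on res2); T_h alone leaves T_a blocked (short on res2); T_a alone leaves T_h blocked (short on res2); T_g alone leaves T_h blocked (short on res2); T_e alone leaves T_h blocked (short on res2).
One survivor order: T_g, T_e, T_b. Verifying each step (post-abort pool first):
  pool = (2, 4)
  T_g: need (2, 2) fits (2, 4); releases (1, 2), pool now (3, 6)
  T_e: need (0, 2) fits (3, 6); releases (0, 1), pool now (3, 7)
  T_b: need (0, 3) fits (3, 7); releases (0, 2), pool now (3, 9)


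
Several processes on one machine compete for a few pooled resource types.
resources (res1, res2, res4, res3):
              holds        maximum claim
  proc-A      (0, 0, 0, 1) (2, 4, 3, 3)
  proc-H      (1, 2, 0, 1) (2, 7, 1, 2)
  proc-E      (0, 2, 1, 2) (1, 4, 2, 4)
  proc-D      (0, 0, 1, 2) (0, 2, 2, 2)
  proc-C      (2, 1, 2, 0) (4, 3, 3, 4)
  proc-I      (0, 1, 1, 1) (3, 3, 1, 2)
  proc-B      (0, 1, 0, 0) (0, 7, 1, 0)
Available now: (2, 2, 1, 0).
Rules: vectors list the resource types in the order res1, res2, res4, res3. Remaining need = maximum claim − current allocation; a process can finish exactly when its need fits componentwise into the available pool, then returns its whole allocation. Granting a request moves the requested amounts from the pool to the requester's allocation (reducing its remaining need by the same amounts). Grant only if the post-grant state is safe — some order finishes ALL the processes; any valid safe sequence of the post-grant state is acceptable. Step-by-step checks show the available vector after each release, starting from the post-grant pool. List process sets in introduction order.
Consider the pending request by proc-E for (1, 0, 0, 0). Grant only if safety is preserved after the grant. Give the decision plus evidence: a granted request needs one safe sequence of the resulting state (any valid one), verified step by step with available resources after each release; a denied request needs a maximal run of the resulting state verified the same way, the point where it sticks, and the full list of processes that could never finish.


GRANT — the state after the grant stays safe, e.g. via proc-D, proc-E, proc-A, proc-C, proc-I, proc-H, proc-B.
Key observation: the transfer keeps a workable pool ((1, 2, 1, 0)); proc-D starts the safe sequence.
Check on the post-grant state, step by step:
  pool = (1, 2, 1, 0)
  proc-D needs (0, 2, 1, 0) <= (1, 2, 1, 0) -> finishes; pool += (0, 0, 1, 2) = (1, 2, 2, 2)
  proc-E needs (0, 2, 1, 2) <= (1, 2, 2, 2) -> finishes; pool += (1, 2, 1, 2) = (2, 4, 3, 4)
  proc-A needs (2, 4, 3, 2) <= (2, 4, 3, 4) -> finishes; pool += (0, 0, 0, 1) = (2, 4, 3, 5)
  proc-C needs (2, 2, 1, 4) <= (2, 4, 3, 5) -> finishes; pool += (2, 1, 2, 0) = (4, 5, 5, 5)
  proc-I needs (3, 2, 0, 1) <= (4, 5, 5, 5) -> finishes; pool += (0, 1, 1, 1) = (4, 6, 6, 6)
  proc-H needs (1, 5, 1, 1) <= (4, 6, 6, 6) -> finishes; pool += (1, 2, 0, 1) = (5, 8, 6, 7)
  proc-B needs (0, 6, 1, 0) <= (5, 8, 6, 7) -> finishes; pool += (0, 1, 0, 0) = (5, 9, 6, 7)


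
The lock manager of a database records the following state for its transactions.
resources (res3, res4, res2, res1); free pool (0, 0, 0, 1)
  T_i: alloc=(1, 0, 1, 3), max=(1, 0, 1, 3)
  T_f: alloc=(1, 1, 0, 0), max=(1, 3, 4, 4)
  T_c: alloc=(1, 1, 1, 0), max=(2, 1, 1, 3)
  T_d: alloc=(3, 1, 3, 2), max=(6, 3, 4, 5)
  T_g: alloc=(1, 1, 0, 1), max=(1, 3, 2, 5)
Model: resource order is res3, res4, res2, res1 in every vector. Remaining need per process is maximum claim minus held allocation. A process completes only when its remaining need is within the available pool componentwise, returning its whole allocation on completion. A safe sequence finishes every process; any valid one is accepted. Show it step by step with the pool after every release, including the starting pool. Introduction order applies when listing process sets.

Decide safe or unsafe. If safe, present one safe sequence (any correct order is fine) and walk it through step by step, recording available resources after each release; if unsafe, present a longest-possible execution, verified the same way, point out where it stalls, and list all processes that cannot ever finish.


The state is UNSAFE.
Key observation: after T_i, T_c complete, (2, 1, 2, 4) is the best the pool ever gets, yet each leftover process wants more res4.
Going as far as possible: T_i, T_c; after that, nothing fits. Step-by-step check:
  pool = (0, 0, 0, 1)
  T_i needs (0, 0, 0, 0) <= (0, 0, 0, 1) -> finishes; pool += (1, 0, 1, 3) = (1, 0, 1, 4)
  T_c needs (1, 0, 0, 3) <= (1, 0, 1, 4) -> finishes; pool += (1, 1, 1, 0) = (2, 1, 2, 4)
  T_f cannot run: need (0, 2, 4, 4) vs free (2, 1, 2, 4) (insufficient res4 and res2)
  T_d cannot run: need (3, 2, 1, 3) vs free (2, 1, 2, 4) (insufficient res3 and res4)
  T_g cannot run: need (0, 2, 2, 4) vs free (2, 1, 2, 4) (insufficient res4)
Never able to finish: T_f, T_d and T_g.


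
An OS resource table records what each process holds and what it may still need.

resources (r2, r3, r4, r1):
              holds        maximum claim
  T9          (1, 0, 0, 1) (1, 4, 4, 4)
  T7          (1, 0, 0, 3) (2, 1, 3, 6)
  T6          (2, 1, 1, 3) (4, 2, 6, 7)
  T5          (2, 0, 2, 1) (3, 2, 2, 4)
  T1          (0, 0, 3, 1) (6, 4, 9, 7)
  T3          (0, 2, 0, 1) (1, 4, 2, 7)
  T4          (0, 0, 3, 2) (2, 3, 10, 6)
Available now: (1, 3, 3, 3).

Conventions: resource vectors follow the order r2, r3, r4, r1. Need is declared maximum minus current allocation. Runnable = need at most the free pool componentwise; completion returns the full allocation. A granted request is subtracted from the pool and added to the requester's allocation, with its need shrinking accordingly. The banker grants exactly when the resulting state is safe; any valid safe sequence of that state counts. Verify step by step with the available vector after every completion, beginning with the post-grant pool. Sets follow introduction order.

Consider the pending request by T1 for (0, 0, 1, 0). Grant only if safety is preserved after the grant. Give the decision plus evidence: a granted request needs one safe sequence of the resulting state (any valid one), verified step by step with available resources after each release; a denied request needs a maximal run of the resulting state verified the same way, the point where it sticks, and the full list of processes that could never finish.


DENY: after the grant no complete ordering would exist.
Key observation: T5, T7, T3, T9 can finish, but then (5, 5, 4, 9) is all there is, and the blocked group's r4 demands exceed it.
After a pretend grant, a maximal execution: T5, T7, T3, T9 — then nothing else fits. Step-by-step check:
  pool = (1, 3, 2, 3)
  run T5 (needs (1, 2, 0, 3), free (1, 3, 2, 3)); after release of (2, 0, 2, 1) the pool is (3, 3, 4, 4)
  run T7 (needs (1, 1, 3, 3), free (3, 3, 4, 4)); after release of (1, 0, 0, 3) the pool is (4, 3, 4, 7)
  run T3 (needs (1, 2, 2, 6), free (4, 3, 4, 7)); after release of (0, 2, 0, 1) the pool is (4, 5, 4, 8)
  run T9 (needs (0, 4, 4, 3), free (4, 5, 4, 8)); after release of (1, 0, 0, 1) the pool is (5, 5, 4, 9)
  T6 cannot run: need (2, 1, 5, 4) vs free (5, 5, 4, 9) (insufficient r4)
  T1 cannot run: need (6, 4, 5, 6) vs free (5, 5, 4, 9) (insufficient r2 and r4)
  T4 cannot run: need (2, 3, 7, 4) vs free (5, 5, 4, 9) (insufficient r4)
Had the request been granted, T6, T1 and T4 could never finish.


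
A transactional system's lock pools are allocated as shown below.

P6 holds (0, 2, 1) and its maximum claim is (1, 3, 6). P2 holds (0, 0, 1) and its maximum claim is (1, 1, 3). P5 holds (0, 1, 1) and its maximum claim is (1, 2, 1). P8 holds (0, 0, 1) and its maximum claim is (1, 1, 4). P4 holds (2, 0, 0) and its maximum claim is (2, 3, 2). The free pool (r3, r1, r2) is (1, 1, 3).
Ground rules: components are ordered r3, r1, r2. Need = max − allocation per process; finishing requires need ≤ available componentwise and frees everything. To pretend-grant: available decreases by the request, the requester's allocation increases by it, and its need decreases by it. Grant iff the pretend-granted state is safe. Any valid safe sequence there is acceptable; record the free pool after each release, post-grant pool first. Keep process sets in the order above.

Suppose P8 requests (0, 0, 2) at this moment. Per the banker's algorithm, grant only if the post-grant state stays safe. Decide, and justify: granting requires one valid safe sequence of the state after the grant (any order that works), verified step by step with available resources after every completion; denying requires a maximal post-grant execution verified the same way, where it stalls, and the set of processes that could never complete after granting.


GRANT: granting preserves safety; a valid post-grant sequence is P5, P8, P6, P4, P2.
Key observation: the transfer keeps a workable pool ((1, 1, 1)); P5 starts the safe sequence.
Check on the post-grant state, step by step:
  pool = (1, 1, 1)
  P5: need (1, 1, 0) fits (1, 1, 1); releases (0, 1, 1), pool now (1, 2, 2)
  P8: need (1, 1, 1) fits (1, 2, 2); releases (0, 0, 3), pool now (1, 2, 5)
  P6: need (1, 1, 5) fits (1, 2, 5); releases (0, 2, 1), pool now (1, 4, 6)
  P4: need (0, 3, 2) fits (1, 4, 6); releases (2, 0, 0), pool now (3, 4, 6)
  P2: need (1, 1, 2) fits (3, 4, 6); releases (0, 0, 1), pool now (3, 4, 7)


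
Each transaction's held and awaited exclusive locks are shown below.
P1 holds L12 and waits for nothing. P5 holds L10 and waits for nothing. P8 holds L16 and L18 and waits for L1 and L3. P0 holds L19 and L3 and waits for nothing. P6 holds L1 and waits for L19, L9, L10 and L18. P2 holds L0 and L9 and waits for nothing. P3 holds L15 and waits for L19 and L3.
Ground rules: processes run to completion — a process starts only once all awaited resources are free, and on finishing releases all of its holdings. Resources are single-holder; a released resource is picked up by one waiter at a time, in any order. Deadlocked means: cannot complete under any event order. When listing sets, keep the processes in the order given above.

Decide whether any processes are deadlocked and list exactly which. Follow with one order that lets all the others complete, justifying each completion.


Deadlocked: P8 and P6.
Key observation: along P8 -> P6 -> P8, each member waits on what the next one holds — a deadlock; no other process is dragged down with it.
A valid finishing order for the others: P2, P0, P1, P3, P5.
Check, step by step:
  P2 waits on nothing -> runs at once and releases L0 and L9
  P0 waits on nothing -> runs at once and releases L19 and L3
  P1 waits on nothing -> runs at once and releases L12
  P3 waits on L19 and L3 — all released -> runs and releases L15
  P5 waits on nothing -> runs at once and releases L10


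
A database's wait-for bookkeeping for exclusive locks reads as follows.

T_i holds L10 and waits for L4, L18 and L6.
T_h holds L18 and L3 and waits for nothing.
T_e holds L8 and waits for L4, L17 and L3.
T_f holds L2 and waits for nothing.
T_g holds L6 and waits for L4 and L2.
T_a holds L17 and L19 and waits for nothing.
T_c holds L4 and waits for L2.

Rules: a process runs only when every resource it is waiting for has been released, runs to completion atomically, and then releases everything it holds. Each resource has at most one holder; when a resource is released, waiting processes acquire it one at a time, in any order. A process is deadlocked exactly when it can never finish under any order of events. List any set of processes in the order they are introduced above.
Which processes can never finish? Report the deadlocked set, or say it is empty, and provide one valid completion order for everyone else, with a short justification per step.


No process is deadlocked.
Key observation: every chain of waits terminates; starting from the processes that wait on nothing, all the rest unlock in turn.
The rest can finish in the order T_f, T_c, T_h, T_g, T_a, T_e, T_i.
Step-by-step check:
  T_f: no waits; runs immediately, freeing L2
  run T_c (all its waits — L2 — are resolved); releases L4
  T_h: no waits; runs immediately, freeing L18 and L3
  run T_g (all its waits — L4 and L2 — are resolved); releases L6
  T_a: no waits; runs immediately, freeing L17 and L19
  run T_e (all its waits — L4, L17 and L3 — are resolved); releases L8
  run T_i (all its waits — L4, L18 and L6 — are resolved); releases L10


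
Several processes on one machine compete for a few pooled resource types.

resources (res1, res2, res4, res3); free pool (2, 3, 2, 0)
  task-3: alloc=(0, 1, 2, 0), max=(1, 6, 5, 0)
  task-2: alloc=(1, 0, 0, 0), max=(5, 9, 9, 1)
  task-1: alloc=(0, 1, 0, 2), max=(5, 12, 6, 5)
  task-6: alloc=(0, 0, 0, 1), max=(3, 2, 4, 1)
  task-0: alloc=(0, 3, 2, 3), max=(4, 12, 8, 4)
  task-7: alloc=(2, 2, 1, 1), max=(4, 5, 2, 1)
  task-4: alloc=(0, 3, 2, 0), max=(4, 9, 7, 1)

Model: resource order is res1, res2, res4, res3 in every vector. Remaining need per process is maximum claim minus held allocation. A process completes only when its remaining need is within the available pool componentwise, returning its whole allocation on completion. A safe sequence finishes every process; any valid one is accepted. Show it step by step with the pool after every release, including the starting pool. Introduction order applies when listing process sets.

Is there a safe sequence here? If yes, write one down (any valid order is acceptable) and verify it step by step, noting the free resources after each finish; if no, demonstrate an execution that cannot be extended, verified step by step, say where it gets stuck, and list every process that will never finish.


SAFE, for example via the order task-7, task-3, task-4, task-0, task-2, task-1, task-6.
Key observation: the order's first zero-slack moment is task-7 ((2, 3, 1, 0) needed, (2, 3, 2, 0) free — a requested resource with nothing to spare).
Walking it through:
  pool = (2, 3, 2, 0)
  run task-7 (needs (2, 3, 1, 0), free (2, 3, 2, 0)); after release of (2, 2, 1, 1) the pool is (4, 5, 3, 1)
  run task-3 (needs (1, 5, 3, 0), free (4, 5, 3, 1)); after release of (0, 1, 2, 0) the pool is (4, 6, 5, 1)
  run task-4 (needs (4, 6, 5, 1), free (4, 6, 5, 1)); after release of (0, 3, 2, 0) the pool is (4, 9, 7, 1)
  run task-0 (needs (4, 9, 6, 1), free (4, 9, 7, 1)); after release of (0, 3, 2, 3) the pool is (4, 12, 9, 4)
  run task-2 (needs (4, 9, 9, 1), free (4, 12, 9, 4)); after release of (1, 0, 0, 0) the pool is (5, 12, 9, 4)
  run task-1 (needs (5, 11, 6, 3), free (5, 12, 9, 4)); after release of (0, 1, 0, 2) the pool is (5, 13, 9, 6)
  run task-6 (needs (3, 2, 4, 0), free (5, 13, 9, 6)); after release of (0, 0, 0, 1) the pool is (5, 13, 9, 7)


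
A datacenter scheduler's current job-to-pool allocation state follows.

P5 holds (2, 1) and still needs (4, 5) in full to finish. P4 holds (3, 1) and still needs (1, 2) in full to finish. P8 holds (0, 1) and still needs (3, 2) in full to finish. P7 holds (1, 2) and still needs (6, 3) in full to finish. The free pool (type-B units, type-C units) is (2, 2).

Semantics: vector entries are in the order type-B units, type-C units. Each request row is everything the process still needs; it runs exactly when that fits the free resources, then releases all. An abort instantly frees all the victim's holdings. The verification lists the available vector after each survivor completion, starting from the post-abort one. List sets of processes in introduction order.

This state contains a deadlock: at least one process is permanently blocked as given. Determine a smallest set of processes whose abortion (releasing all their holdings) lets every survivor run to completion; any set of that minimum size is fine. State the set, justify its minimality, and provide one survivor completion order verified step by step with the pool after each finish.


Minimum abort set: P5.
Key observation: no ordering could ever have run P7 before the abort of P5; with (2, 1) back in the pool it fits at step 3.
No smaller set exists: with zero aborts the deadlock remains.
One survivor order: P8, P4, P7. Verifying each step (post-abort pool first):
  pool = (4, 3)
  P8 needs (3, 2) <= (4, 3) -> finishes; pool += (0, 1) = (4, 4)
  P4 needs (1, 2) <= (4, 4) -> finishes; pool += (3, 1) = (7, 5)
  P7 needs (6, 3) <= (7, 5) -> finishes; pool += (1, 2) = (8, 7)


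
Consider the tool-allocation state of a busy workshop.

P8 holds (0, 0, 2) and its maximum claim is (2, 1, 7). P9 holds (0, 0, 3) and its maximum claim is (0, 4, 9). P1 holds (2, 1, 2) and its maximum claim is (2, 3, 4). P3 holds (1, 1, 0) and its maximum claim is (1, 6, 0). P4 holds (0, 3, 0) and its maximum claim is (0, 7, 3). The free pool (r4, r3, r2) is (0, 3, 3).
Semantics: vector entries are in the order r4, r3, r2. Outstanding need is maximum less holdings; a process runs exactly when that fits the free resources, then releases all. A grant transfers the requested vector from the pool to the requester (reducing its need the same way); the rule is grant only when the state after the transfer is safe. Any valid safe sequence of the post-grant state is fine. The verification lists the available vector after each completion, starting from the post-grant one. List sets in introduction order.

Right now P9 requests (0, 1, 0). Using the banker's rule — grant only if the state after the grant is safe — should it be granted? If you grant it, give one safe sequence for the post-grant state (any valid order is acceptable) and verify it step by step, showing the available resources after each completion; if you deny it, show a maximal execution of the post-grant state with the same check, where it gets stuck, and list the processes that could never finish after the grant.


GRANT — the state after the grant stays safe, e.g. via P1, P8, P9, P4, P3.
Key observation: even at the reduced pool (0, 2, 3), P1 fits immediately, so safety survives the grant.
Verifying the post-grant state step by step:
  pool = (0, 2, 3)
  run P1 (needs (0, 2, 2), free (0, 2, 3)); after release of (2, 1, 2) the pool is (2, 3, 5)
  run P8 (needs (2, 1, 5), free (2, 3, 5)); after release of (0, 0, 2) the pool is (2, 3, 7)
  run P9 (needs (0, 3, 6), free (2, 3, 7)); after release of (0, 1, 3) the pool is (2, 4, 10)
  run P4 (needs (0, 4, 3), free (2, 4, 10)); after release of (0, 3, 0) the pool is (2, 7, 10)
  run P3 (needs (0, 5, 0), free (2, 7, 10)); after release of (1, 1, 0) the pool is (3, 8, 10)


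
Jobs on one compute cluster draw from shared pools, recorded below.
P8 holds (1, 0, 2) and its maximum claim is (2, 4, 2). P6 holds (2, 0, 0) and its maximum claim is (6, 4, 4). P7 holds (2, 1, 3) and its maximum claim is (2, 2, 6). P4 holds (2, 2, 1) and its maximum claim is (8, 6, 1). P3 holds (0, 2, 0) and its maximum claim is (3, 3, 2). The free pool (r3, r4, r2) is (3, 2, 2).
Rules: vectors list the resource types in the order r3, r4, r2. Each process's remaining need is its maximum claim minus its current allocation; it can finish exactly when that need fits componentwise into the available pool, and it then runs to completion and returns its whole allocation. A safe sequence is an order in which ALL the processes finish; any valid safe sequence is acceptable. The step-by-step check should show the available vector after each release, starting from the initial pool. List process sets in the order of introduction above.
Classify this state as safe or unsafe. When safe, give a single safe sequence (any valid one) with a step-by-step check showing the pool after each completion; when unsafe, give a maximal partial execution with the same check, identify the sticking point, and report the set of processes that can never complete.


The state is SAFE; one workable sequence: P3, P8, P6, P4, P7.
Key observation: P3 is the earliest step where a requested resource binds exactly: need (3, 1, 2), pool (3, 2, 2) at its turn.
Walking it through:
  pool = (3, 2, 2)
  P3 needs (3, 1, 2) <= (3, 2, 2) -> finishes; pool += (0, 2, 0) = (3, 4, 2)
  P8 needs (1, 4, 0) <= (3, 4, 2) -> finishes; pool += (1, 0, 2) = (4, 4, 4)
  P6 needs (4, 4, 4) <= (4, 4, 4) -> finishes; pool += (2, 0, 0) = (6, 4, 4)
  P4 needs (6, 4, 0) <= (6, 4, 4) -> finishes; pool += (2, 2, 1) = (8, 6, 5)
  P7 needs (0, 1, 3) <= (8, 6, 5) -> finishes; pool += (2, 1, 3) = (10, 7, 8)


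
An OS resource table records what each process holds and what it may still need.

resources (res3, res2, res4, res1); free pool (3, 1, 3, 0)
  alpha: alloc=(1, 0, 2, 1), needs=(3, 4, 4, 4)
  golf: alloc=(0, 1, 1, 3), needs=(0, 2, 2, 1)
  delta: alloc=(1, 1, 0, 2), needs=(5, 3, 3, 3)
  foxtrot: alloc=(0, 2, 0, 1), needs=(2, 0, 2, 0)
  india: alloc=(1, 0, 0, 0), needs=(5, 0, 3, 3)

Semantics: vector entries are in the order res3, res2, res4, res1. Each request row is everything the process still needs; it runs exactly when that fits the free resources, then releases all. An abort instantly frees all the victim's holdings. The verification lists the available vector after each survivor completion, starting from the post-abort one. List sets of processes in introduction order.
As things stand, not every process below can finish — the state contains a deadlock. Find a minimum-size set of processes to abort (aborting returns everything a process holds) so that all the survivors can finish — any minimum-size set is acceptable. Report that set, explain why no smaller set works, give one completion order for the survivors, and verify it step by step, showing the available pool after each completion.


The answer: abort delta.
Key observation: the deadlocked india becomes finishable only because delta released (1, 1, 0, 2); it completes at step 4 below.
No smaller set exists: with zero aborts the deadlock remains.
The survivors complete as golf, foxtrot, alpha, india. Check, step by step (starting from the post-abort pool):
  pool = (4, 2, 3, 2)
  golf: need (0, 2, 2, 1) fits (4, 2, 3, 2); releases (0, 1, 1, 3), pool now (4, 3, 4, 5)
  foxtrot: need (2, 0, 2, 0) fits (4, 3, 4, 5); releases (0, 2, 0, 1), pool now (4, 5, 4, 6)
  alpha: need (3, 4, 4, 4) fits (4, 5, 4, 6); releases (1, 0, 2, 1), pool now (5, 5, 6, 7)
  india: need (5, 0, 3, 3) fits (5, 5, 6, 7); releases (1, 0, 0, 0), pool now (6, 5, 6, 7)


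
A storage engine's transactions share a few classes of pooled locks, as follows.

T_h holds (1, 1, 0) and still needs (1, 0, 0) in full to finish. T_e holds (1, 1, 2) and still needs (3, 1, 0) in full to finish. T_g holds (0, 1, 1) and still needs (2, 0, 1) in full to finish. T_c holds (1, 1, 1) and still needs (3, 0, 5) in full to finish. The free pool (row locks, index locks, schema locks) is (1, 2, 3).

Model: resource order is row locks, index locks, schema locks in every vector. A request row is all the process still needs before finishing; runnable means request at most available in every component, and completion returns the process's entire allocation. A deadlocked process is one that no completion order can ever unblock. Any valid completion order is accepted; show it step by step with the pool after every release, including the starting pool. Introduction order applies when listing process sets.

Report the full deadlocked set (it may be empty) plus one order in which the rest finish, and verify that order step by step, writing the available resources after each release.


Deadlocked set: T_e and T_c.
Key observation: T_h, T_g can finish, but then (2, 4, 4) is all there is, and the blocked group's row locks demands exceed it.
One completion order for the rest: T_h, T_g. Check, step by step:
  pool = (1, 2, 3)
  T_h needs (1, 0, 0) <= (1, 2, 3) -> finishes; pool += (1, 1, 0) = (2, 3, 3)
  T_g needs (2, 0, 1) <= (2, 3, 3) -> finishes; pool += (0, 1, 1) = (2, 4, 4)
The blocked processes can never fit:
  T_e still needs (3, 1, 0) but only (2, 4, 4) is free — short on row locks
  T_c still needs (3, 0, 5) but only (2, 4, 4) is free — short on row locks and schema locks


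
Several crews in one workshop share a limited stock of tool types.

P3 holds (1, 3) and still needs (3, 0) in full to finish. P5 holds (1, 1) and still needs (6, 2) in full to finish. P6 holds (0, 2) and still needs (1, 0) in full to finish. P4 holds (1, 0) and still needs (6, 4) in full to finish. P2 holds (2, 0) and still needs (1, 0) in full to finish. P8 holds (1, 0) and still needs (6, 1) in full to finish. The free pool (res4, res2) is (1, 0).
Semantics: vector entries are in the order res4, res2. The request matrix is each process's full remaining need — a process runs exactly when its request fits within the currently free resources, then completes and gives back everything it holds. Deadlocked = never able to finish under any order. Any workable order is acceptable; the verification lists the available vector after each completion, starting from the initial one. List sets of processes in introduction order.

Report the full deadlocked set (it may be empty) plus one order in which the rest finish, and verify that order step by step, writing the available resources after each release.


Deadlocked set: P5, P4 and P8.
Key observation: res4 is the bottleneck — with P2, P3, P6 done the pool holds (4, 5), short of every remaining need.
A valid finishing order for the others: P2, P3, P6. Walking it through:
  pool = (1, 0)
  P2 needs (1, 0) <= (1, 0) -> finishes; pool += (2, 0) = (3, 0)
  P3 needs (3, 0) <= (3, 0) -> finishes; pool += (1, 3) = (4, 3)
  P6 needs (1, 0) <= (4, 3) -> finishes; pool += (0, 2) = (4, 5)
The blocked processes can never fit:
  P5 still needs (6, 2) but only (4, 5) is free — short on res4
  P4 still needs (6, 4) but only (4, 5) is free — short on res4
  P8 still needs (6, 1) but only (4, 5) is free — short on res4
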